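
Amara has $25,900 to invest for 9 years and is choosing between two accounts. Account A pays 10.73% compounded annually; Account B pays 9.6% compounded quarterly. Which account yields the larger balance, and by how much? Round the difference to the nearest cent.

Account A, by $3,989.53

A: (1 + 0.1073)^9 ≈ 2.5025784428, so 25,900 × 2.5025784428 ≈ 64,816.7817.
B: (1 + 0.024)^36 ≈ 2.3485425828, so 25,900 × 2.3485425828 ≈ 60,827.2529.
Difference ≈ 3,989.5288 in favor of A.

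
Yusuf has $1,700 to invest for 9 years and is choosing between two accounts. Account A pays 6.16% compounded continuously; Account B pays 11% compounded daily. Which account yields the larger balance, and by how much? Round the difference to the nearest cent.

Account B, by $1,614.89

Account A growth factor: e^(0.0616·9) = e^0.5544 ≈ 1.740896134; balance ≈ 2,959.5234.
Account B growth factor: (1 + 0.11/365)^3285 ≈ 2.69083311; balance ≈ 4,574.4163.
Account B is larger by 1,614.8929.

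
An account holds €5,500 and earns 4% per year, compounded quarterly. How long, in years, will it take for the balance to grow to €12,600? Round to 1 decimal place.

20.8 years

We need (1 + 0.01)^(4t) = 2.2909, so 4t = ln 2.2909 / ln 1.01 ≈ 83.3087.
t ≈ 83.3087/4 = 20.8272 years.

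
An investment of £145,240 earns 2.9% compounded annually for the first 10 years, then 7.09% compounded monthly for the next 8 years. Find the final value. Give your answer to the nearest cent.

£340,288.26

After 10 years at 2.9%: 145,240 × 1.33092550483 ≈ 193,303.6203.
Then 8 years at 7.09%: 193,303.6203 × 1.7603822405 ≈ 340,288.2602.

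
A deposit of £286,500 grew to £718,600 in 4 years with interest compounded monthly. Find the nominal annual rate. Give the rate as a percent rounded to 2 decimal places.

(1 + r/12)^48 = 718,600/286,500 = 2.5082.
1 + r/12 = 2.5082^(1/48) ≈ 1.019342, so r/12 ≈ 0.0193423.
r ≈ 12·0.0193423 = 23.21078%.

23.21%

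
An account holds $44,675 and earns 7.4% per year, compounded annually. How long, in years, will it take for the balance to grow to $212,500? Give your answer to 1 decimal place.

We need (1 + 0.074)^t = 4.7566, so t = ln 4.7566 / ln 1.074 ≈ 21.8452.

21.8 years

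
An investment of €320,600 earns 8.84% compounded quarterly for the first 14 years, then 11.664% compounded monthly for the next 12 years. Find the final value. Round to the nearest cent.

Phase 1: 320,600·(1 + 0.0221)^56 ≈ 1,090,418.6281.
Phase 2: 1,090,418.6281·(1 + 0.00972)^144 ≈ 4,390,675.1200.

€4,390,675.12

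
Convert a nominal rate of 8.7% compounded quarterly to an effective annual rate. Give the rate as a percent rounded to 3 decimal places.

EAR = (1 + 8.7%/4)^4 − 1 = (1 + 0.02175)^4 − 1.
(1 + 0.02175)^4 ≈ 1.08988, so EAR ≈ 8.98798%.

8.988%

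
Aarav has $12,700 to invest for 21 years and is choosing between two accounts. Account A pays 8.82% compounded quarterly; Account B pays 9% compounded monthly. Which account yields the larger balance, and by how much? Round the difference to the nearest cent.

Account B, by $4,140.42

A: (1 + 0.02205)^84 ≈ 6.2468341422, so 12,700 × 6.2468341422 ≈ 79,334.7936.
B: (1 + 0.0075)^252 ≈ 6.5728513866, so 12,700 × 6.5728513866 ≈ 83,475.2126.
Difference ≈ 4,140.4190 in favor of B.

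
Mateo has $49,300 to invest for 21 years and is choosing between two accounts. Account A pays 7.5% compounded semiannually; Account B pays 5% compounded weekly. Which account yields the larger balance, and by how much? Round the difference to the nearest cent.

Account A, by $90,580.32

Account A growth factor: (1 + 0.0375)^42 ≈ 4.69353894851; balance ≈ 231,391.4702.
Account B growth factor: (1 + 0.05/52)^1092 ≈ 2.85620984143; balance ≈ 140,811.1452.
Account A is larger by 90,580.3250.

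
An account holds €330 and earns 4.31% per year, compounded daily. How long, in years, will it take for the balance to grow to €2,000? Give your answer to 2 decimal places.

(1 + 0.000118082)^(365t) = 2,000/330 = 6.0606.
365t·ln(1 + 0.000118082) = ln(6.0606); 365t = 1.8018/0.000118075 ≈ 15259.8470.
t ≈ 41.8078 years.

41.81 years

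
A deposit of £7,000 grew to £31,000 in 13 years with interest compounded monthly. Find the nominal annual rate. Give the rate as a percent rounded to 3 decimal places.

The 156-period growth factor is 31,000/7,000 = 4.42857.
r/12 = 4.42857^(1/156) − 1 ≈ 0.0095846, so r ≈ 12·0.0095846 = 11.50152%.

11.502%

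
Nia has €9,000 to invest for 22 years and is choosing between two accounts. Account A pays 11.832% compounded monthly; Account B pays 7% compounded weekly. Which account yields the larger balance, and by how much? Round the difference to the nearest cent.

Account A, by €78,064.97

A: (1 + 0.00986)^264 ≈ 13.3336477894, so 9,000 × 13.3336477894 ≈ 120,002.8301.
B: (1 + 0.07/52)^1144 ≈ 4.659762079, so 9,000 × 4.659762079 ≈ 41,937.8587.
Difference ≈ 78,064.9714 in favor of A.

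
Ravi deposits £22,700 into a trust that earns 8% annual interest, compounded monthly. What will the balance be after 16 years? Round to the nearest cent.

£81,297.65

Periodic rate = 8%/12 = 0.00666667; periods = 12·16 = 192.
A = 22,700·(1 + 0.08/12)^192 ≈ 22,700·3.5813943291 ≈ 81,297.6513.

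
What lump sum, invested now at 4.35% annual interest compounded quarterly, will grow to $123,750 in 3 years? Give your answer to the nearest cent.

$108,686.53

Growth factor = (1 + 0.010875)^12 ≈ 1.13859552721.
P = 123,750/1.13859552721 ≈ 108,686.5327.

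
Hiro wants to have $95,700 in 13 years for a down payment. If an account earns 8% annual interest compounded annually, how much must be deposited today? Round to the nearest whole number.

$35,189

Growth factor = (1 + 0.08)^13 ≈ 2.7196237262.
P = 95,700/2.7196237262 ≈ 35,188.6914.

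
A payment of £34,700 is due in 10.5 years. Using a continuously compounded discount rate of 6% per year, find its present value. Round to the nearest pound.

£18,481

P = A·e^(−rt) = 34,700·e^(−0.63).
e^(−0.63) ≈ 0.53259180101, so P ≈ 18,480.9355.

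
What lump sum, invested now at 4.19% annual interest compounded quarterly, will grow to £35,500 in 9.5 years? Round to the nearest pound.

Growth factor = (1 + 0.010475)^38 ≈ 1.485839093.
P = 35,500/1.485839093 ≈ 23,892.2237.

£23,892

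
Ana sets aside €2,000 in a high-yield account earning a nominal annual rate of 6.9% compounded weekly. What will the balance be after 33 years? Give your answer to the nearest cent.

Growth factor = (1 + 0.069/52)^1716 ≈ 9.732693023.
A ≈ 2,000 × 9.732693023 ≈ 19,465.3860.

€19,465.39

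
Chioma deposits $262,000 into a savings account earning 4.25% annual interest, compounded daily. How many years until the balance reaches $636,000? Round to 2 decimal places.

20.87 years

We need (1 + 0.000116438)^(365t) = 2.4275, so 365t = ln 2.4275 / ln 1.000116 ≈ 7616.9548.
t ≈ 7616.9548/365 = 20.8684 years.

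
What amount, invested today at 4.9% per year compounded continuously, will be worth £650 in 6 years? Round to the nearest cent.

£484.43

P = A·e^(−rt) = 650·e^(−0.294).
e^(−0.294) ≈ 0.745276491, so P ≈ 484.4297.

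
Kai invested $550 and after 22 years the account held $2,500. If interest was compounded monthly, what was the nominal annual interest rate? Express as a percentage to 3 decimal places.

The 264-period growth factor is 2,500/550 = 4.54545.
r/12 = 4.54545^(1/264) − 1 ≈ 0.00575181, so r ≈ 12·0.00575181 = 6.90217%.

6.902%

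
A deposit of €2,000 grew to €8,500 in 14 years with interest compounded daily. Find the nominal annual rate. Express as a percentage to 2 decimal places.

(1 + r/365)^5110 = 8,500/2,000 = 4.25.
1 + r/365 = 4.25^(1/5110) ≈ 1.000283, so r/365 ≈ 0.000283194.
r ≈ 365·0.000283194 = 10.33660%.

10.34%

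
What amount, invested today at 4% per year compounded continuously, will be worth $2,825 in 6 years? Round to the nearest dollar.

$2,222

P = A·e^(−rt) = 2,825·e^(−0.24).
e^(−0.24) ≈ 0.7866278611, so P ≈ 2,222.2237.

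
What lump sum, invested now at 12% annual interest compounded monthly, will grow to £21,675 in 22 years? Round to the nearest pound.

Periodic rate = 12%/12 = 0.01; 264 periods.
P = 21,675/(1 + 0.01)^264 ≈ 21,675/13.830652785 ≈ 1,567.1711.

£1,567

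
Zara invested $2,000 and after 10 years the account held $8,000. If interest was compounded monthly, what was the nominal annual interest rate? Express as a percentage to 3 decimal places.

(1 + r/12)^120 = 8,000/2,000 = 4.
1 + r/12 = 4^(1/120) ≈ 1.011619, so r/12 ≈ 0.0116194.
r ≈ 12·0.0116194 = 13.94333%.

13.943%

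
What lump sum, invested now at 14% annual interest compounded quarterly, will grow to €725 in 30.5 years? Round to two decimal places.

€10.90

Periodic rate = 14%/4 = 0.035; 122 periods.
P = 725/(1 + 0.035)^122 ≈ 725/66.4848472 ≈ 10.9047.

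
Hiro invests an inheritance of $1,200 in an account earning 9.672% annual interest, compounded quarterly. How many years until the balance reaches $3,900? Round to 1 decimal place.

12.3 years

We need (1 + 0.02418)^(4t) = 3.25, so 4t = ln 3.25 / ln 1.02418 ≈ 49.3320.
t ≈ 49.3320/4 = 12.3330 years.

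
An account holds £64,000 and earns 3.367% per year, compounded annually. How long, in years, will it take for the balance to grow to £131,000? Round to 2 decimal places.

(1 + 0.03367)^t = 131,000/64,000 = 2.0469.
t·ln(1 + 0.03367) = ln(2.0469); t = 0.71631/0.0331156 ≈ 21.6307.

21.63 years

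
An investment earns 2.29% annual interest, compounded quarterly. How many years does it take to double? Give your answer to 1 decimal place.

(1 + 0.005725)^(4t) = 2.
4t = ln 2 / ln(1 + 0.005725) ≈ 0.69315/0.00570867 ≈ 121.4200.
t ≈ 30.3550.

30.4 years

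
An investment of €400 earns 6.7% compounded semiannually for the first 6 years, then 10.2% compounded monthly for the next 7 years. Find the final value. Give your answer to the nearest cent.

€1,209.38

Phase 1: 400·(1 + 0.0335)^12 ≈ 593.9991.
Phase 2: 593.9991·(1 + 0.0085)^84 ≈ 1,209.3766.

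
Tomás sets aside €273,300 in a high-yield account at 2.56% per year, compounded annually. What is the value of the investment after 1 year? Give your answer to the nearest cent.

€280,296.48

Growth factor = (1 + 0.0256)^1 ≈ 1.0256.
A ≈ 273,300 × 1.0256 ≈ 280,296.4800.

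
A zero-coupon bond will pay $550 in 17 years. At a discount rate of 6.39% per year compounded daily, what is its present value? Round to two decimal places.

Growth factor = (1 + 0.0639/365)^6205 ≈ 2.96300786.
P = 550/2.96300786 ≈ 185.6222.

$185.62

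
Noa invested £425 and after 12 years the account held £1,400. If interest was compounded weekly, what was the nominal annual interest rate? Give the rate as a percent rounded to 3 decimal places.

(1 + r/52)^624 = 1,400/425 = 3.29412.
1 + r/52 = 3.29412^(1/624) ≈ 1.001912, so r/52 ≈ 0.0019123.
r ≈ 52·0.0019123 = 9.94398%.

9.944%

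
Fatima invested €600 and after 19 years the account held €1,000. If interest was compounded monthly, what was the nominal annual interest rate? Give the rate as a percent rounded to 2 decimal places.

2.69%

(1 + r/12)^228 = 1,000/600 = 1.66667.
1 + r/12 = 1.66667^(1/228) ≈ 1.002243, so r/12 ≈ 0.00224297.
r ≈ 12·0.00224297 = 2.69157%.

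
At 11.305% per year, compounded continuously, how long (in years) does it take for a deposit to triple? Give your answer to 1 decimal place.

9.7 years

e^(0.11305t) = 3, so 0.11305t = ln 3 ≈ 1.0986.
t ≈ 1.0986/0.11305 ≈ 9.7179.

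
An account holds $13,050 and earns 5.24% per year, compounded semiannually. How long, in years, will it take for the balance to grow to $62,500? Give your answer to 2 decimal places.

30.28 years

(1 + 0.0262)^(2t) = 62,500/13,050 = 4.7893.
2t·ln(1 + 0.0262) = ln(4.7893); 2t = 1.5664/0.0258627 ≈ 60.5652.
t ≈ 30.2826 years.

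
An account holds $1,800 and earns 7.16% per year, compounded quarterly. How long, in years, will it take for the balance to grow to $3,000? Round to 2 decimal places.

7.20 years

(1 + 0.0179)^(4t) = 3,000/1,800 = 1.6667.
4t·ln(1 + 0.0179) = ln(1.6667); 4t = 0.51083/0.0177417 ≈ 28.7924.
t ≈ 7.1981 years.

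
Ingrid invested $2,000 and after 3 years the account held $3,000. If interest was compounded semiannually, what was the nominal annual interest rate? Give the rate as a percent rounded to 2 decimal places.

13.98%

The 6-period growth factor is 3,000/2,000 = 1.5.
r/2 = 1.5^(1/6) − 1 ≈ 0.0699132, so r ≈ 2·0.0699132 = 13.98264%.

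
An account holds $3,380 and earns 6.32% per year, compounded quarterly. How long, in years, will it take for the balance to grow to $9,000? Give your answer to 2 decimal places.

15.62 years

We need (1 + 0.0158)^(4t) = 2.6627, so 4t = ln 2.6627 / ln 1.0158 ≈ 62.4725.
t ≈ 62.4725/4 = 15.6181 years.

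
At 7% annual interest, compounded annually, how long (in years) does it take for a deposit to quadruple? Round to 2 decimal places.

(1 + 0.07)^t = 4.
t = ln 4 / ln(1 + 0.07) ≈ 1.3863/0.0676586 ≈ 20.4895.

20.49 years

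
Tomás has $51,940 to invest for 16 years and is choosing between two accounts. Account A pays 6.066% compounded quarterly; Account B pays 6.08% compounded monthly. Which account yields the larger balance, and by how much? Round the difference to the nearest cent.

Account B, by $965.55

Account A growth factor: (1 + 0.015165)^64 ≈ 2.62026195327; balance ≈ 136,096.4059.
Account B growth factor: (1 + 0.0608/12)^192 ≈ 2.63885171504; balance ≈ 137,061.9581.
Account B is larger by 965.5522.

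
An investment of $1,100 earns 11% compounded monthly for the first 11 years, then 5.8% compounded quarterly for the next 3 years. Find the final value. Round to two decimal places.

Phase 1: 1,100·(1 + 0.11/12)^132 ≈ 3,668.5556.
Phase 2: 3,668.5556·(1 + 0.0145)^12 ≈ 4,360.3336.

$4,360.33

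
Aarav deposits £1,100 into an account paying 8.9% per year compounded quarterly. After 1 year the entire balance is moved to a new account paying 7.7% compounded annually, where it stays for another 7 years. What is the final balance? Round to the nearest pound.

After 1 years at 8.9%: 1,100 × 1.092014681 ≈ 1,201.2161.
Then 7 years at 7.7%: 1,201.2161 × 1.680776329 ≈ 2,018.9757.

£2,019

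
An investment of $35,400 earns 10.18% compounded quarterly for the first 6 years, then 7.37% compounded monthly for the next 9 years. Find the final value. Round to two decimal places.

Phase 1: 35,400·(1 + 0.02545)^24 ≈ 64,706.9617.
Phase 2: 64,706.9617·(1 + 0.0737/12)^108 ≈ 125,353.8093.

$125,353.81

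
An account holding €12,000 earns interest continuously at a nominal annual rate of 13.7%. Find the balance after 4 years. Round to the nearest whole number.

€20,757

A = P·e^(rt) = 12,000·e^(0.137·4) = 12,000·e^0.548.
e^0.548 ≈ 1.729789976, so A ≈ 20,757.4797.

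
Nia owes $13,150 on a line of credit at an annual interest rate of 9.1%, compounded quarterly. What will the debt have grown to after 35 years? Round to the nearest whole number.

$306,658

Growth factor = (1 + 0.02275)^140 ≈ 23.319989141.
A ≈ 13,150 × 23.319989141 ≈ 306,657.8572.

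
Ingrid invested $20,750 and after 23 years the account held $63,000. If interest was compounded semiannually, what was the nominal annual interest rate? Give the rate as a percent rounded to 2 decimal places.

4.89%

The 46-period growth factor is 63,000/20,750 = 3.03614.
r/2 = 3.03614^(1/46) − 1 ≈ 0.024437, so r ≈ 2·0.024437 = 4.88741%.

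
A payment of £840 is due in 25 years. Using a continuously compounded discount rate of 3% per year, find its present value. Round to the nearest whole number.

P = A·e^(−rt) = 840·e^(−0.75).
e^(−0.75) ≈ 0.472366553, so P ≈ 396.7879.

£397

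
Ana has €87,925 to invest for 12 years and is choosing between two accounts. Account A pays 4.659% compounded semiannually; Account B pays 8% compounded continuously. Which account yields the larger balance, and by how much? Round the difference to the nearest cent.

Account B, by €76,830.08

A: (1 + 0.023295)^24 ≈ 1.73788266091, so 87,925 × 1.73788266091 ≈ 152,803.3330.
B: e^(0.08·12) = e^0.96 ≈ 2.61169647342, so 87,925 × 2.61169647342 ≈ 229,633.4124.
Difference ≈ 76,830.0795 in favor of B.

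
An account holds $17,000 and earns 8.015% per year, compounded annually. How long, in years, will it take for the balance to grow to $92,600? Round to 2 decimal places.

(1 + 0.08015)^t = 92,600/17,000 = 5.4471.
t·ln(1 + 0.08015) = ln(5.4471); t = 1.6951/0.0770999 ≈ 21.9854.

21.99 years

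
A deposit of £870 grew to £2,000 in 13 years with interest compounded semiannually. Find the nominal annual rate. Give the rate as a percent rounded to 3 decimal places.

(1 + r/2)^26 = 2,000/870 = 2.29885.
1 + r/2 = 2.29885^(1/26) ≈ 1.032534, so r/2 ≈ 0.0325338.
r ≈ 2·0.0325338 = 6.50675%.

6.507%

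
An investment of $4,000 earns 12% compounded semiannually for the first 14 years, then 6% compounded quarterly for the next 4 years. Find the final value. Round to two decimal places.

Phase 1: 4,000·(1 + 0.06)^28 ≈ 20,446.7468.
Phase 2: 20,446.7468·(1 + 0.015)^16 ≈ 25,946.6262.

$25,946.63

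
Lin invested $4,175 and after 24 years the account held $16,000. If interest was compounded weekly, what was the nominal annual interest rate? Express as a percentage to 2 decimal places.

5.60%

The 1248-period growth factor is 16,000/4,175 = 3.83234.
r/52 = 3.83234^(1/1248) − 1 ≈ 0.00107708, so r ≈ 52·0.00107708 = 5.60082%.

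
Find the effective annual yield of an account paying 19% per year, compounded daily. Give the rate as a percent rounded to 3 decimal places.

EAR = (1 + 19%/365)^365 − 1 = (1 + 0.000520548)^365 − 1.
(1 + 0.000520548)^365 ≈ 1.20919, so EAR ≈ 20.91898%.

20.919%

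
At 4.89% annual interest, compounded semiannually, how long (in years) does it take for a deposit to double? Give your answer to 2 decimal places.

14.35 years

(1 + 0.02445)^(2t) = 2.
2t = ln 2 / ln(1 + 0.02445) ≈ 0.69315/0.0241559 ≈ 28.6948.
t ≈ 14.3474.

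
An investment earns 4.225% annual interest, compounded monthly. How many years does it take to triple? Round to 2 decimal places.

(1 + 0.00352083)^(12t) = 3.
12t = ln 3 / ln(1 + 0.00352083) ≈ 1.0986/0.00351465 ≈ 312.5809.
t ≈ 26.0484.

26.05 years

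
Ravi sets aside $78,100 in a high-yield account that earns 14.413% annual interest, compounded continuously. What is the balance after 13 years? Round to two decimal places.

$508,609.26

A = P·e^(rt) = 78,100·e^(0.14413·13) = 78,100·e^1.87369.
e^1.87369 ≈ 6.51228244003, so A ≈ 508,609.2586.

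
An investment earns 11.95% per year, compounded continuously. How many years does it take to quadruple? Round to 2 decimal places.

e^(0.1195t) = 4, so 0.1195t = ln 4 ≈ 1.3863.
t ≈ 1.3863/0.1195 ≈ 11.6008.

11.60 years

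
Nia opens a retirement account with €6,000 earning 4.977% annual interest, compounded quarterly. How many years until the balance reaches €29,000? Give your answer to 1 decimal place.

31.9 years

(1 + 0.0124425)^(4t) = 29,000/6,000 = 4.8333.
4t·ln(1 + 0.0124425) = ln(4.8333); 4t = 1.5755/0.0123657 ≈ 127.4115.
t ≈ 31.8529 years.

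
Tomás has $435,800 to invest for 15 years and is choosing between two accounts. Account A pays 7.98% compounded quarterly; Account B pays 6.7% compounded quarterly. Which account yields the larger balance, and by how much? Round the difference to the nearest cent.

Account A, by $244,977.79

A: (1 + 0.01995)^60 ≈ 3.271394639383, so 435,800 × 3.271394639383 ≈ 1,425,673.7838.
B: (1 + 0.01675)^60 ≈ 2.709261120115, so 435,800 × 2.709261120115 ≈ 1,180,695.9961.
Difference ≈ 244,977.7877 in favor of A.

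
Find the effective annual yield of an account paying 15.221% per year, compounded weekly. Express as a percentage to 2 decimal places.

EAR = (1 + 15.221%/52)^52 − 1 = (1 + 0.00292712)^52 − 1.
(1 + 0.00292712)^52 ≈ 1.164146, so EAR ≈ 16.41459%.

16.41%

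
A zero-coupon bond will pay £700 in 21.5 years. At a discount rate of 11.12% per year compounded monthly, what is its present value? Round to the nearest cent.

Growth factor = (1 + 0.1112/12)^258 ≈ 10.8026404.
P = 700/10.8026404 ≈ 64.7990.

£64.80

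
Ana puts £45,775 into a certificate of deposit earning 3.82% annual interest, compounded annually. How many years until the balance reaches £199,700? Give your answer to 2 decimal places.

39.29 years

(1 + 0.0382)^t = 199,700/45,775 = 4.3626.
t·ln(1 + 0.0382) = ln(4.3626); t = 1.4731/0.0374884 ≈ 39.2942.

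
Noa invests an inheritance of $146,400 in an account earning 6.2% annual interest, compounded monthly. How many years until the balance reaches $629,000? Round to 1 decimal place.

(1 + 0.00516667)^(12t) = 629,000/146,400 = 4.2964.
12t·ln(1 + 0.00516667) = ln(4.2964); 12t = 1.4578/0.00515337 ≈ 282.8809.
t ≈ 23.5734 years.

23.6 years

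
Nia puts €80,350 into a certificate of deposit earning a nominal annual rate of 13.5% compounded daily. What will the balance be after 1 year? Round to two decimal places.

Growth factor = (1 + 0.135/365)^365 ≈ 1.1445082175.
A ≈ 80,350 × 1.1445082175 ≈ 91,961.2353.

€91,961.24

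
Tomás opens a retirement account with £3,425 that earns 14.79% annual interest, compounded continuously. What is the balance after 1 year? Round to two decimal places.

A = P·e^(rt) = 3,425·e^(0.1479·1) = 3,425·e^0.1479.
e^0.1479 ≈ 1.159396951, so A ≈ 3,970.9346.

£3,970.93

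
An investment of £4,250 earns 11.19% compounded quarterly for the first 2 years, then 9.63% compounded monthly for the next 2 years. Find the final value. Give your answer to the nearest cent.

£6,420.38

Phase 1: 4,250·(1 + 0.027975)^8 ≈ 5,299.6764.
Phase 2: 5,299.6764·(1 + 0.008025)^24 ≈ 6,420.3785.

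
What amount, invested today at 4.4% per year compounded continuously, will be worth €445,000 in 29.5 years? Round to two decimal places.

€121,519.44

P = A·e^(−rt) = 445,000·e^(−1.298).
e^(−1.298) ≈ 0.273077402047, so P ≈ 121,519.4439.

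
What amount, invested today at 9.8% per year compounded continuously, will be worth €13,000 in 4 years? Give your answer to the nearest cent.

P = A·e^(−rt) = 13,000·e^(−0.392).
e^(−0.392) ≈ 0.67570411396, so P ≈ 8,784.1535.

€8,784.15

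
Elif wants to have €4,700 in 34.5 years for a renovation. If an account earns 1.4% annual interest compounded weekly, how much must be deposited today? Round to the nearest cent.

€2,899.76

Periodic rate = 1.4%/52 = 0.000269231; 1794 periods.
P = 4,700/(1 + 0.014/52)^1794 ≈ 4,700/1.620824536 ≈ 2,899.7587.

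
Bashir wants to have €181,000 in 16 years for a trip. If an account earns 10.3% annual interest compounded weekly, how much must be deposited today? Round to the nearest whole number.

€34,887

Growth factor = (1 + 0.103/52)^832 ≈ 5.18811274571.
P = 181,000/5.18811274571 ≈ 34,887.4454.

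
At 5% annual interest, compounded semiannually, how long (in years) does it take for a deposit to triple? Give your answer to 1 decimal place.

(1 + 0.025)^(2t) = 3.
2t = ln 3 / ln(1 + 0.025) ≈ 1.0986/0.0246926 ≈ 44.4915.
t ≈ 22.2458.

22.2 years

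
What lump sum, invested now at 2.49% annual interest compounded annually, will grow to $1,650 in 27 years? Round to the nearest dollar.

Annual rate = 2.49% = 0.0249; 27 periods.
P = 1,650/(1 + 0.0249)^27 ≈ 1,650/1.94267573 ≈ 849.3440.

$849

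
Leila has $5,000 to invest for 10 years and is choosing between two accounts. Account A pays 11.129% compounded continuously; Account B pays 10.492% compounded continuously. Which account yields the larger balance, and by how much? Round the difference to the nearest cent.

A: e^(0.11129·10) = e^1.1129 ≈ 3.0431708056, so 5,000 × 3.0431708056 ≈ 15,215.8540.
B: e^(0.10492·10) = e^1.0492 ≈ 2.8553659114, so 5,000 × 2.8553659114 ≈ 14,276.8296.
Difference ≈ 939.0245 in favor of A.

Account A, by $939.02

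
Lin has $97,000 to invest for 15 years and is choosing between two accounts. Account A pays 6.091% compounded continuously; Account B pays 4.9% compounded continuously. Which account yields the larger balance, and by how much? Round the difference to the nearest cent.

A: e^(0.06091·15) = e^0.91365 ≈ 2.49340687948, so 97,000 × 2.49340687948 ≈ 241,860.4673.
B: e^(0.049·15) = e^0.735 ≈ 2.08548199251, so 97,000 × 2.08548199251 ≈ 202,291.7533.
Difference ≈ 39,568.7140 in favor of A.

Account A, by $39,568.71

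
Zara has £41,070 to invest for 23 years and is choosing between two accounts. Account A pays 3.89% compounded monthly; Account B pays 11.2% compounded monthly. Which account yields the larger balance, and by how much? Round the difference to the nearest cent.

A: (1 + 0.0389/12)^276 ≈ 2.44306394513, so 41,070 × 2.44306394513 ≈ 100,336.6362.
B: (1 + 0.112/12)^276 ≈ 12.9883518772, so 41,070 × 12.9883518772 ≈ 533,431.6116.
Difference ≈ 433,094.9754 in favor of B.

Account B, by £433,094.98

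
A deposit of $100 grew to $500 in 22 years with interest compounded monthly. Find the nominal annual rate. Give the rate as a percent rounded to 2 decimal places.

7.34%

(1 + r/12)^264 = 500/100 = 5.
1 + r/12 = 5^(1/264) ≈ 1.006115, so r/12 ≈ 0.00611498.
r ≈ 12·0.00611498 = 7.33797%.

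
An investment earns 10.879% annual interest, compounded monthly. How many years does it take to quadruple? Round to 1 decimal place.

12.8 years

(1 + 0.00906583)^(12t) = 4.
12t = ln 4 / ln(1 + 0.00906583) ≈ 1.3863/0.00902499 ≈ 153.6063.
t ≈ 12.8005.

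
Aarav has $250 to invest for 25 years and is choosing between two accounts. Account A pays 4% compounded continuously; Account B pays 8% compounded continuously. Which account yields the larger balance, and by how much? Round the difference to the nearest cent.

Account A growth factor: e^(0.04·25) = e^1 ≈ 2.71828183; balance ≈ 679.5705.
Account B growth factor: e^(0.08·25) = e^2 ≈ 7.389056099; balance ≈ 1,847.2640.
Account B is larger by 1,167.6936.

Account B, by $1,167.69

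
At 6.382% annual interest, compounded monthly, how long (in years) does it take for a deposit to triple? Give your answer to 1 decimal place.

17.3 years

(1 + 0.00531833)^(12t) = 3.
12t = ln 3 / ln(1 + 0.00531833) ≈ 1.0986/0.00530424 ≈ 207.1196.
t ≈ 17.2600.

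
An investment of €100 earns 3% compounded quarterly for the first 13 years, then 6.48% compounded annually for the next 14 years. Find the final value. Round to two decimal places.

€355.22

After 13 years at 3%: 100 × 1.47483301 ≈ 147.4833.
Then 14 years at 6.48%: 147.4833 × 2.40853296 ≈ 355.2184.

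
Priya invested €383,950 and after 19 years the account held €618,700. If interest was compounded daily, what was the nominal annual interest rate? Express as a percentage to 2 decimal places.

The 6935-period growth factor is 618,700/383,950 = 1.61141.
r/365 = 1.61141^(1/6935) − 1 ≈ 0.0000687995, so r ≈ 365·0.0000687995 = 2.51118%.

2.51%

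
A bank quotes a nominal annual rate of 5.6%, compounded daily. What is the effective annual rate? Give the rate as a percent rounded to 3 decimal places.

5.759%

One year is 365 periods at 0.000153425 each: (1 + 0.000153425)^365 ≈ 1.057593.
EAR = 1.057593 − 1 ≈ 5.75931%.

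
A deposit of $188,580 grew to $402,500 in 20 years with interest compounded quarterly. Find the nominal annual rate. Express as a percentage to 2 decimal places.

The 80-period growth factor is 402,500/188,580 = 2.13437.
r/4 = 2.13437^(1/80) − 1 ≈ 0.00952221, so r ≈ 4·0.00952221 = 3.80888%.

3.81%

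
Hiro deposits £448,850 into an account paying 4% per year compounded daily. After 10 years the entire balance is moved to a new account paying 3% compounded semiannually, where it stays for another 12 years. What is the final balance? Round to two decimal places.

After 10 years at 4%: 448,850 × 1.49179200286 ≈ 669,590.8405.
Then 12 years at 3%: 669,590.8405 × 1.42950281193 ≈ 957,181.9893.

£957,181.99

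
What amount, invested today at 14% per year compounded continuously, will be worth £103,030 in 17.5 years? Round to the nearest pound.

£8,891

P = A·e^(−rt) = 103,030·e^(−2.45).
e^(−2.45) ≈ 0.0862935864994, so P ≈ 8,890.8282.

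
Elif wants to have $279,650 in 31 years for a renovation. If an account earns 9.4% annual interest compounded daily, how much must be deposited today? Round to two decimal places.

Periodic rate = 9.4%/365 = 0.000257534; 11315 periods.
P = 279,650/(1 + 0.094/365)^11315 ≈ 279,650/18.4234597148 ≈ 15,179.0166.

$15,179.02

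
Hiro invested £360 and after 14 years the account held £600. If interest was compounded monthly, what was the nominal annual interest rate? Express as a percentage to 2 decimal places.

3.65%

(1 + r/12)^168 = 600/360 = 1.66667.
1 + r/12 = 1.66667^(1/168) ≈ 1.003045, so r/12 ≈ 0.00304526.
r ≈ 12·0.00304526 = 3.65431%.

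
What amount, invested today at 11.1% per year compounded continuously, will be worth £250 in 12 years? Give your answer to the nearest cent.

P = A·e^(−rt) = 250·e^(−1.332).
e^(−1.332) ≈ 0.263948835, so P ≈ 65.9872.

£65.99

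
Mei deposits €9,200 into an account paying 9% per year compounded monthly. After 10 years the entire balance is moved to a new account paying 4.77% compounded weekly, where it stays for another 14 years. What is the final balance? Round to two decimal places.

€43,962.60

After 10 years at 9%: 9,200 × 2.4513570781 ≈ 22,552.4851.
Then 14 years at 4.77%: 22,552.4851 × 1.9493459346 ≈ 43,962.5952.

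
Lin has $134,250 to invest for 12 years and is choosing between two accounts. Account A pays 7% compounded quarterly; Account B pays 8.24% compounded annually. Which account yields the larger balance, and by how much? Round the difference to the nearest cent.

Account A growth factor: (1 + 0.0175)^48 ≈ 2.2995987244; balance ≈ 308,721.1288.
Account B growth factor: (1 + 0.0824)^12 ≈ 2.5861481669; balance ≈ 347,190.3914.
Account B is larger by 38,469.2627.

Account B, by $38,469.26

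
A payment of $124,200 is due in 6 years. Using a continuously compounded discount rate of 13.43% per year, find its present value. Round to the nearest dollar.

P = A·e^(−rt) = 124,200·e^(−0.8058).
e^(−0.8058) ≈ 0.446730399248, so P ≈ 55,483.9156.

$55,484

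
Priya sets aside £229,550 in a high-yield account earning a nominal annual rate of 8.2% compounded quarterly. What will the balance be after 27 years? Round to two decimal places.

£2,054,387.08

Periodic rate = 8.2%/4 = 0.0205; periods = 4·27 = 108.
A = 229,550·(1 + 0.0205)^108 ≈ 229,550·8.949627872389 ≈ 2,054,387.0781.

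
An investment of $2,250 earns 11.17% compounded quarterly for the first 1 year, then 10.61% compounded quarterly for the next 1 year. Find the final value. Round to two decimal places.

Phase 1: 2,250·(1 + 0.027925)^4 ≈ 2,512.0497.
Phase 2: 2,512.0497·(1 + 0.026525)^4 ≈ 2,789.3715.

$2,789.37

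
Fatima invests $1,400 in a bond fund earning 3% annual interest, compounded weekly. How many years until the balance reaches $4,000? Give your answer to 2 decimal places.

35.00 years

We need (1 + 0.000576923)^(52t) = 2.8571, so 52t = ln 2.8571 / ln 1.000577 ≈ 1820.2165.
t ≈ 1820.2165/52 = 35.0042 years.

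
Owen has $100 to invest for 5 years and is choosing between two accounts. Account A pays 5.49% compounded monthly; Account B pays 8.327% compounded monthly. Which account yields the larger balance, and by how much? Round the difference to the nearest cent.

Account B, by $19.92

A: (1 + 0.004575)^60 ≈ 1.31504908, so 100 × 1.31504908 ≈ 131.5049.
B: (1 + 0.08327/12)^60 ≈ 1.51423761, so 100 × 1.51423761 ≈ 151.4238.
Difference ≈ 19.9189 in favor of B.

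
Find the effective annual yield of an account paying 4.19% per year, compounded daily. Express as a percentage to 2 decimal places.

One year is 365 periods at 0.000114795 each: (1 + 0.000114795)^365 ≈ 1.042788.
EAR = 1.042788 − 1 ≈ 4.27877%.

4.28%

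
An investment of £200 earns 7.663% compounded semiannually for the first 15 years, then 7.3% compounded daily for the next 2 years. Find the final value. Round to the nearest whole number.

After 15 years at 7.663%: 200 × 3.08939787 ≈ 617.8796.
Then 2 years at 7.3%: 617.8796 × 1.1571793 ≈ 714.9974.

£715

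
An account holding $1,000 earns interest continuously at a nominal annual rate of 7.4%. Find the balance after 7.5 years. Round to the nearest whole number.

A = P·e^(rt) = 1,000·e^(0.074·7.5) = 1,000·e^0.555.
e^0.555 ≈ 1.741940985, so A ≈ 1,741.9410.

$1,742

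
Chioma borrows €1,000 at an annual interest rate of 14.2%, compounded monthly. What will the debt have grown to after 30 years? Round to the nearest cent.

Growth factor = (1 + 0.142/12)^360 ≈ 69.061132547.
A ≈ 1,000 × 69.061132547 ≈ 69,061.1325.

€69,061.13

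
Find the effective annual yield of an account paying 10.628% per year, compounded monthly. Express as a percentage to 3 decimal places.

11.161%

EAR = (1 + 10.628%/12)^12 − 1 = (1 + 0.00885667)^12 − 1.
(1 + 0.00885667)^12 ≈ 1.111613, so EAR ≈ 11.16130%.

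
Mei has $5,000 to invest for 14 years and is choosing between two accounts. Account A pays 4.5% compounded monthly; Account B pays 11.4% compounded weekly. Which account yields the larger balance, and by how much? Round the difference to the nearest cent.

Account A growth factor: (1 + 0.00375)^168 ≈ 1.875399484; balance ≈ 9,376.9974.
Account B growth factor: (1 + 0.114/52)^728 ≈ 4.924649434; balance ≈ 24,623.2472.
Account B is larger by 15,246.2497.

Account B, by $15,246.25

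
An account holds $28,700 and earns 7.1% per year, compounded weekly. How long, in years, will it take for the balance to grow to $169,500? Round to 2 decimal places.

25.03 years

We need (1 + 0.00136538)^(52t) = 5.9059, so 52t = ln 5.9059 / ln 1.001365 ≈ 1301.5878.
t ≈ 1301.5878/52 = 25.0305 years.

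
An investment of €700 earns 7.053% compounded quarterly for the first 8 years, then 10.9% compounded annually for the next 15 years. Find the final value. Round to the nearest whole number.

Phase 1: 700·(1 + 0.0176325)^32 ≈ 1,224.6417.
Phase 2: 1,224.6417·(1 + 0.109)^15 ≈ 5,780.7239.

€5,781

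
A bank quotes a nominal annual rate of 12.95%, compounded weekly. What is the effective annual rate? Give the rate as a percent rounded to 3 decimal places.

13.808%

One year is 52 periods at 0.00249038 each: (1 + 0.00249038)^52 ≈ 1.138076.
EAR = 1.138076 − 1 ≈ 13.80759%.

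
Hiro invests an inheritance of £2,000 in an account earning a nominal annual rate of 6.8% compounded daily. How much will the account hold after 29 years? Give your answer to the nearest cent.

Periodic rate = 6.8%/365 = 0.000186301; periods = 365·29 = 10585.
A = 2,000·(1 + 0.068/365)^10585 ≈ 2,000·7.1837126361 ≈ 14,367.4253.

£14,367.43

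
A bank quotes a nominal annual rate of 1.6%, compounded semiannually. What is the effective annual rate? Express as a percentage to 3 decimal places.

1.606%

One year is 2 periods at 0.008 each: (1 + 0.008)^2 ≈ 1.016064.
EAR = 1.016064 − 1 ≈ 1.60640%.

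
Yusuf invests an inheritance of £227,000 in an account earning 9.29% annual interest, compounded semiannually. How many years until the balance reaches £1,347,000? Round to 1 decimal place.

(1 + 0.04645)^(2t) = 1,347,000/227,000 = 5.9339.
2t·ln(1 + 0.04645) = ln(5.9339); 2t = 1.7807/0.0454035 ≈ 39.2191.
t ≈ 19.6096 years.

19.6 years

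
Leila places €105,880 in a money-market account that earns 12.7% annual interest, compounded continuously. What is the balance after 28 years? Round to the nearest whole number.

€3,708,217

A = P·e^(rt) = 105,880·e^(0.127·28) = 105,880·e^3.556.
e^3.556 ≈ 35.0228252874, so A ≈ 3,708,216.7414.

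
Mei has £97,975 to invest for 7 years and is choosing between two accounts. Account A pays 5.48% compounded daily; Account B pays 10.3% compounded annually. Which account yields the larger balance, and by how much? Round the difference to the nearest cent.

A: (1 + 0.0548/365)^2555 ≈ 1.46751604557, so 97,975 × 1.46751604557 ≈ 143,779.8846.
B: (1 + 0.103)^7 ≈ 1.98622565474, so 97,975 × 1.98622565474 ≈ 194,600.4585.
Difference ≈ 50,820.5740 in favor of B.

Account B, by £50,820.57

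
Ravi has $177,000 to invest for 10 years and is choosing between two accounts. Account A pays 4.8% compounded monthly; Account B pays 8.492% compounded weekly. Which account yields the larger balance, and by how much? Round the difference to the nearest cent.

Account B, by $127,728.39

Account A growth factor: (1 + 0.004)^120 ≈ 1.61452783604; balance ≈ 285,771.4270.
Account B growth factor: (1 + 0.08492/52)^520 ≈ 2.33615718205; balance ≈ 413,499.8212.
Account B is larger by 127,728.3942.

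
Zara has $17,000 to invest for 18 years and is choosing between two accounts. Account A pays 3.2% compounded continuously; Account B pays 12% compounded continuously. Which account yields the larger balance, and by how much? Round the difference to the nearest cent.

Account A growth factor: e^(0.032·18) = e^0.576 ≈ 1.7789085463; balance ≈ 30,241.4453.
Account B growth factor: e^(0.12·18) = e^2.16 ≈ 8.67113765846; balance ≈ 147,409.3402.
Account B is larger by 117,167.8949.

Account B, by $117,167.89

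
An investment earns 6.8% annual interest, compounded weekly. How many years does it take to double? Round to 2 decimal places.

(1 + 0.00130769)^(52t) = 2.
52t = ln 2 / ln(1 + 0.00130769) ≈ 0.69315/0.00130684 ≈ 530.4002.
t ≈ 10.2000.

10.20 years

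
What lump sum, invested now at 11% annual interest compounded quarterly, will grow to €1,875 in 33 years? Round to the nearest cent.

Growth factor = (1 + 0.0275)^132 ≈ 35.9088612.
P = 1,875/35.9088612 ≈ 52.2155.

€52.22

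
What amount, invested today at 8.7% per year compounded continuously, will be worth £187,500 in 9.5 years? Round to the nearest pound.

£82,046

P = A·e^(−rt) = 187,500·e^(−0.8265).
e^(−0.8265) ≈ 0.437578132744, so P ≈ 82,045.8999.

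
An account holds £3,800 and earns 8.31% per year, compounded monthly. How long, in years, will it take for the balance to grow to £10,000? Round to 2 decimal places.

(1 + 0.006925)^(12t) = 10,000/3,800 = 2.6316.
12t·ln(1 + 0.006925) = ln(2.6316); 12t = 0.96758/0.00690113 ≈ 140.2066.
t ≈ 11.6839 years.

11.68 years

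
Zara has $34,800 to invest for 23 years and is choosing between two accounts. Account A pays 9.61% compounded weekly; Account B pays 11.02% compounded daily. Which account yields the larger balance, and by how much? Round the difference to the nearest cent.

Account B, by $122,032.88

Account A growth factor: (1 + 0.0961/52)^1196 ≈ 9.09986984479; balance ≈ 316,675.4706.
Account B growth factor: (1 + 0.1102/365)^8395 ≈ 12.6065618048; balance ≈ 438,708.3508.
Account B is larger by 122,032.8802.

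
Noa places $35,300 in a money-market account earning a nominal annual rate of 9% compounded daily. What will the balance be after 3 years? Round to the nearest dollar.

$46,240

Growth factor = (1 + 0.09/365)^1095 ≈ 1.309920853.
A ≈ 35,300 × 1.309920853 ≈ 46,240.2061.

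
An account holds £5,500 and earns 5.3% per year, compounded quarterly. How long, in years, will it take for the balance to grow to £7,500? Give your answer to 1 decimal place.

5.9 years

We need (1 + 0.01325)^(4t) = 1.3636, so 4t = ln 1.3636 / ln 1.01325 ≈ 23.5627.
t ≈ 23.5627/4 = 5.8907 years.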